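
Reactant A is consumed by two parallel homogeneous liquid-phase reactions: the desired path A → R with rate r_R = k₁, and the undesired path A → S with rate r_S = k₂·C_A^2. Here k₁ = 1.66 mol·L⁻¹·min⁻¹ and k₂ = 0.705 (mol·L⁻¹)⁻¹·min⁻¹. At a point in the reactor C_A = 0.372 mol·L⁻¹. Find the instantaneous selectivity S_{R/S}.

S_{R/S} = r_R/r_S = (k₁)/(k₂·C_A^2) = (k₁/k₂)·C_A^-2.
= (1.66) / (0.705×0.3720^2) = 1.660/0.09756 = 17.0.

17.0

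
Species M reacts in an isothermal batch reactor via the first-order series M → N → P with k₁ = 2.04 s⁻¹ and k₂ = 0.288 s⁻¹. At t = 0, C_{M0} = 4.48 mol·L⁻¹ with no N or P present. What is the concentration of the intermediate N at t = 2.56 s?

The intermediate concentration in a first-order A→B→C sequence is C_N = k₁C_{M0}(e^(−k₁t) − e^(−k₂t))/(k₂−k₁).
e^(−k₁t) = e^(−2.04×2.56) = e^(−5.222) = 0.005394; e^(−k₂t) = e^(−0.7373) = 0.4784.
C_N = 2.04×4.48/(0.288−2.04) × (0.005394−0.4784) = (-5.216)×(-0.4730) = 2.467 mol·L⁻¹.

2.47 mol·L⁻¹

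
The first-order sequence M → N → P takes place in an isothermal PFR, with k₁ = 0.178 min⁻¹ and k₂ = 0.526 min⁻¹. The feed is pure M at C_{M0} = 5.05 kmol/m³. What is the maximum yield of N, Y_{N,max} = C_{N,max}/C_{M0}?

0.194

At the optimum, C_{N,max}/C_{M0} = (k₁/k₂)^[k₂/(k₂−k₁)].
= (0.178/0.526)^(0.526/(0.526−0.178)) = (0.3384)^(1.511) = 0.1944.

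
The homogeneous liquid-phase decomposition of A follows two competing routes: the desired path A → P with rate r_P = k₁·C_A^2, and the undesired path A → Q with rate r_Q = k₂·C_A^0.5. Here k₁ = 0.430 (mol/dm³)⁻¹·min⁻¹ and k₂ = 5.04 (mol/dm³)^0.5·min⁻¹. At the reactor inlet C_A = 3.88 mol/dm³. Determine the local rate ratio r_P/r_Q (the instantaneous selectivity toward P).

0.652

S_{P/Q} = r_P/r_Q = (k₁·C_A^2)/(k₂·C_A^0.5) = (k₁/k₂)·C_A^1.5.
= (0.430×3.880^2) / (5.04×3.880^0.5) = 6.473/9.928 = 0.652.
Since the desired path is higher order in A, keeping C_A high (PFR or concentrated feed) favours P.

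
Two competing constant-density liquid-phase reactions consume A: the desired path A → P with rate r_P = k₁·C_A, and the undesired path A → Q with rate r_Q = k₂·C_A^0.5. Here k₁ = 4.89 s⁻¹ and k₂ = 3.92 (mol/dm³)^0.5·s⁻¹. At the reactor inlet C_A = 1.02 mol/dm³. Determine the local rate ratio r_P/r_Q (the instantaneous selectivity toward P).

S_{P/Q} = r_P/r_Q = (k₁·C_A)/(k₂·C_A^0.5) = (k₁/k₂)·C_A^0.5.
= (4.89×1.020) / (3.92×1.020^0.5) = 4.988/3.959 = 1.26.
Since the desired path is higher order in A, keeping C_A high (PFR or concentrated feed) favours P.

1.26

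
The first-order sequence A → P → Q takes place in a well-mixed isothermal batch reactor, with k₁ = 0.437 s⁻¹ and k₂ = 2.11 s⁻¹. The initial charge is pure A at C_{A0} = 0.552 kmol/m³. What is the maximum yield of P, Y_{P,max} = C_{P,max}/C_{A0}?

For a first-order series the maximum intermediate yield is C_{P,max}/C_{A0} = (k₁/k₂)^[k₂/(k₂−k₁)].
= (0.437/2.11)^(2.11/(2.11−0.437)) = (0.2071)^(1.261) = 0.1373.

0.137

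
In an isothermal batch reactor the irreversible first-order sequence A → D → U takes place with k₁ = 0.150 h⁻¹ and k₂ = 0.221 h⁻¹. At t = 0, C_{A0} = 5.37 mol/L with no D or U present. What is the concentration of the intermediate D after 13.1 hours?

The intermediate concentration in a first-order A→B→C sequence is C_D = k₁C_{A0}(e^(−k₁t) − e^(−k₂t))/(k₂−k₁).
e^(−k₁t) = e^(−0.150×13.1) = e^(−1.965) = 0.1402; e^(−k₂t) = e^(−2.895) = 0.05529.
C_D = 0.150×5.37/(0.221−0.150) × (0.1402−0.05529) = 11.35×0.08486 = 0.9628 mol/L.

0.963 mol/L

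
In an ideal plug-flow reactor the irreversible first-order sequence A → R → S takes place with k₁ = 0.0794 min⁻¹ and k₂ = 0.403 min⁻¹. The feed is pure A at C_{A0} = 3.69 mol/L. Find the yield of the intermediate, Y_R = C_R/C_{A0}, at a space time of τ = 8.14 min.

0.119

For first-order series with pure A initially, C_R(τ) = k₁C_{A0}/(k₂−k₁)·(e^(−k₁τ) − e^(−k₂τ)).
e^(−k₁τ) = e^(−0.0794×8.14) = e^(−0.6463) = 0.5240; e^(−k₂τ) = e^(−3.280) = 0.03761.
C_R = 0.0794×3.69/(0.403−0.0794) × (0.5240−0.03761) = 0.9054×0.4864 = 0.4403 mol/L.
Y_R = C_R/C_{A0} = 0.4403/3.69 = 0.119.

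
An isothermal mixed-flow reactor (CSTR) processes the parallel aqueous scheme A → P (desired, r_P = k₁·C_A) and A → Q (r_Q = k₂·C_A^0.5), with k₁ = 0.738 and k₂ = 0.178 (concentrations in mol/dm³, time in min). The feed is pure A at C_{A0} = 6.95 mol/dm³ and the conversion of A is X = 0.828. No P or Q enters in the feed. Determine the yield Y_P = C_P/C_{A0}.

Exit C_A = C_{A0}(1−X) = 6.95×0.172 = 1.195 mol/dm³.
In a CSTR the entire volume is at exit conditions, so r_P = 0.738×1.195 = 0.8822 and r_Q = 0.178×1.195^0.5 = 0.1946.
Fraction of consumed A going to P: r_P/(r_P+r_Q) = 0.8193.
C_P = 0.8193·C_{A0}·X = 0.8193×6.95×0.828 = 4.71 mol/dm³; Y_P = C_P/C_{A0} = 0.678.

0.678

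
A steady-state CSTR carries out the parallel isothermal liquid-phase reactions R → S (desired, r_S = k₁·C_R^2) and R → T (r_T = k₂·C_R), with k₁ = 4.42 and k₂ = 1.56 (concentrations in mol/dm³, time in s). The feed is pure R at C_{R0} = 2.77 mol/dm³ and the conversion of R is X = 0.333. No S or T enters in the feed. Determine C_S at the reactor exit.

0.774 mol/dm³

Exit C_R = C_{R0}(1−X) = 2.77×0.667 = 1.848 mol/dm³.
Rates in a CSTR are evaluated at the outlet concentration: r_S = 4.42×1.848^2 = 15.09, r_T = 1.56×1.848 = 2.882.
Fraction of consumed R going to S: r_S/(r_S+r_T) = 0.8396.
C_S = 0.8396·C_{R0}·X = 0.8396×2.77×0.333 = 0.774 mol/dm³.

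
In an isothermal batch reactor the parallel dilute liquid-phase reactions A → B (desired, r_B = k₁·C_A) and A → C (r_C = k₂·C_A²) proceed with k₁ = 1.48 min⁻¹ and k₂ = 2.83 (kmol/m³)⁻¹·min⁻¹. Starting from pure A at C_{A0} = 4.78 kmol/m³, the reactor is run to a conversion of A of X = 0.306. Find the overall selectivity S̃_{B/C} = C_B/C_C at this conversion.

C_A = C_{A0}(1−X) = 3.317 kmol/m³.
Along a PFR/batch, dC_B/dC_A = −r_B/(r_B+r_C) = −k₁/(k₁+k₂·C_A).
Integrating from C_{A0} to C_A: C_B = (1.48/2.83)·ln[(1.48+2.83·4.78)/(1.48+2.83·3.32)] = 0.5230·ln(15.01/10.87) = 0.1688 kmol/m³.
C_C = (C_{A0}−C_A)−C_B = 1.294 kmol/m³; S̃_{B/C} = 0.1688/1.294 = 0.130.

0.130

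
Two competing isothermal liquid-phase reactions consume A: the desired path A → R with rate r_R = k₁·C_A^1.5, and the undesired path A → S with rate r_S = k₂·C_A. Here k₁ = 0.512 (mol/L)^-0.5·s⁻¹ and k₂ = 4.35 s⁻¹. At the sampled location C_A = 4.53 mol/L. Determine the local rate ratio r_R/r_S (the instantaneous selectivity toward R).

S_{R/S} = r_R/r_S = (k₁·C_A^1.5)/(k₂·C_A) = (k₁/k₂)·C_A^0.5.
= (0.512×4.530^1.5) / (4.35×4.530) = 4.936/19.71 = 0.251.
Since the desired path is higher order in A, keeping C_A high (PFR or concentrated feed) favours R.

0.251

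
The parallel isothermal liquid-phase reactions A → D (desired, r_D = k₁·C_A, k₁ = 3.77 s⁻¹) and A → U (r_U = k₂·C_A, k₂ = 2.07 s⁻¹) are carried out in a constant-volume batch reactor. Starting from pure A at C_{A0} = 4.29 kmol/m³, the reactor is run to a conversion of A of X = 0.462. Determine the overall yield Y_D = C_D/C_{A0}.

C_A = C_{A0}(1−X) = 2.308 kmol/m³.
Both paths are first order in A, so the instantaneous fraction to D is constant: dC_D/d(−C_A) = k₁/(k₁+k₂) = 0.6455.
C_D = 0.6455·(C_{A0}−C_A) = 0.6455×1.982 = 1.28 kmol/m³.
Y_D = C_D/C_{A0} = 1.279/4.29 = 0.298.

0.298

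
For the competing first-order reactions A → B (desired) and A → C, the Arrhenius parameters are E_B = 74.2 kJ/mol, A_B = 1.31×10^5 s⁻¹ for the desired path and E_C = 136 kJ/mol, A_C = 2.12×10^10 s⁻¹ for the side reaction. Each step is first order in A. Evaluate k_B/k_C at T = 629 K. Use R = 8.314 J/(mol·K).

0.838

k_B/k_C = (A_B/A_C)·exp[−(E_B−E_C)/(RT)] = (A_B/A_C)·exp[(E_C−E_B)/(RT)].
(E_C−E_B)/(RT) = (136−74.2)×10³/(8.314×629) = 61800/5230 = 11.82.
k_B/k_C = (1.31×10^5/2.12×10^10)·exp(11.82) = 6.179×10^-6 × 1.356×10^5 = 0.838.
Since E_B < E_C, lowering the temperature improves selectivity toward B.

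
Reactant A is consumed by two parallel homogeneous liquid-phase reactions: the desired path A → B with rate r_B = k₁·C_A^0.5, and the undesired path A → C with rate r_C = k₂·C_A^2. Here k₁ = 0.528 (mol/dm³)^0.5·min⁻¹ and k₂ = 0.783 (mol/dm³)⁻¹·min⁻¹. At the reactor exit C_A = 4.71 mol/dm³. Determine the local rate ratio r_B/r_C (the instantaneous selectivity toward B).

0.0660

S_{B/C} = r_B/r_C = (k₁·C_A^0.5)/(k₂·C_A^2) = (k₁/k₂)·C_A^-1.5.
= (0.528×4.710^0.5) / (0.783×4.710^2) = 1.146/17.37 = 0.0660.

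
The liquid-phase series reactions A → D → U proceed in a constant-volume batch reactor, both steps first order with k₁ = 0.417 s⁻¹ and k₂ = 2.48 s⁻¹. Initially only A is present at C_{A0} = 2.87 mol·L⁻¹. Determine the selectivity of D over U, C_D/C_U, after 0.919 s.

Solving the coupled first-order balances gives C_D(t) = [k₁/(k₂−k₁)]·C_{A0}·(e^(−k₁t) − e^(−k₂t)).
e^(−k₁t) = e^(−0.417×0.919) = e^(−0.3832) = 0.6817; e^(−k₂t) = e^(−2.279) = 0.1024.
C_D = 0.417×2.87/(2.48−0.417) × (0.6817−0.1024) = 0.5801×0.5793 = 0.3361 mol·L⁻¹.
C_A = C_{A0}e^(−k₁t) = 1.956 mol·L⁻¹, so C_U = C_{A0}−C_A−C_D = 0.5776 mol·L⁻¹; C_D/C_U = 0.582.

0.582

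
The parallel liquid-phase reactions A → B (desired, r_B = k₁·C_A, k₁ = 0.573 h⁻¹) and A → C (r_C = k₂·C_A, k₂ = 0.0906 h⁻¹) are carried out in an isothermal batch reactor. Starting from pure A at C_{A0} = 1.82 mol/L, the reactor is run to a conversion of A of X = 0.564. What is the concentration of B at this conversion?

0.886 mol/L

C_A = C_{A0}(1−X) = 0.7935 mol/L.
Both paths are first order in A, so the instantaneous fraction to B is constant: dC_B/d(−C_A) = k₁/(k₁+k₂) = 0.8635.
C_B = 0.8635·(C_{A0}−C_A) = 0.8635×1.026 = 0.886 mol/L.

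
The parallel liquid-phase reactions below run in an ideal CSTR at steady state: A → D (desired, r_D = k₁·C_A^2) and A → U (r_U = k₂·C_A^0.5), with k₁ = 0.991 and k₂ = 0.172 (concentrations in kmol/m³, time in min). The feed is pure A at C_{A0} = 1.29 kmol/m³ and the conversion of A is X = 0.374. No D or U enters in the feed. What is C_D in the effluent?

Exit C_A = C_{A0}(1−X) = 1.29×0.626 = 0.8075 kmol/m³.
In a CSTR the entire volume is at exit conditions, so r_D = 0.991×0.8075^2 = 0.6463 and r_U = 0.172×0.8075^0.5 = 0.1546.
Fraction of consumed A going to D: r_D/(r_D+r_U) = 0.8070.
C_D = 0.8070·C_{A0}·X = 0.8070×1.29×0.374 = 0.389 kmol/m³.

0.389 kmol/m³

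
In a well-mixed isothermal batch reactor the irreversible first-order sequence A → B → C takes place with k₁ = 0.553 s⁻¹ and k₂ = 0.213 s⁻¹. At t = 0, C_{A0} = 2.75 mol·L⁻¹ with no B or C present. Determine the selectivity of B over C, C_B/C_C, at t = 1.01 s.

8.16

The intermediate concentration in a first-order A→B→C sequence is C_B = k₁C_{A0}(e^(−k₁t) − e^(−k₂t))/(k₂−k₁).
e^(−k₁t) = e^(−0.553×1.01) = e^(−0.5585) = 0.5720; e^(−k₂t) = e^(−0.2151) = 0.8064.
C_B = 0.553×2.75/(0.213−0.553) × (0.5720−0.8064) = (-4.473)×(-0.2344) = 1.048 mol·L⁻¹.
C_A = C_{A0}e^(−k₁t) = 1.573 mol·L⁻¹, so C_C = C_{A0}−C_A−C_B = 0.1285 mol·L⁻¹; C_B/C_C = 8.16.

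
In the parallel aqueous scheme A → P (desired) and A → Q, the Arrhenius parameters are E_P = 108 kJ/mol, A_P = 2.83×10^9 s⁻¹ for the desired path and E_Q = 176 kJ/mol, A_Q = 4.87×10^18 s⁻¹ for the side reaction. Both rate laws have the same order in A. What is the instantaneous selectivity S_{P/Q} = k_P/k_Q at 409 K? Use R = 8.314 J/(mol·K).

0.281

Since both paths have the same order in A, the concentration cancels and S_{P/Q} = k_P/k_Q = (A_P/A_Q)·exp[(E_Q−E_P)/(RT)].
(E_Q−E_P)/(RT) = (176−108)×10³/(8.314×409) = 68000/3400 = 20.00.
k_P/k_Q = (2.83×10^9/4.87×10^18)·exp(20.00) = 5.811×10^-10 × 4.840×10^8 = 0.281.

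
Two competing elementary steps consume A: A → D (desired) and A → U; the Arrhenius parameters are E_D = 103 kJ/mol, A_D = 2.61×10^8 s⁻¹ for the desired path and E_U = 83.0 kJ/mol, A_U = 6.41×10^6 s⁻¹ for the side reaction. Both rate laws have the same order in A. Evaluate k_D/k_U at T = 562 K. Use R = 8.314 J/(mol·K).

Since both paths have the same order in A, the concentration cancels and S_{D/U} = k_D/k_U = (A_D/A_U)·exp[(E_U−E_D)/(RT)].
(E_U−E_D)/(RT) = (83.0−103)×10³/(8.314×562) = -20000/4672 = -4.280.
k_D/k_U = (2.61×10^8/6.41×10^6)·exp(-4.280) = 40.72 × 0.01384 = 0.563.

0.563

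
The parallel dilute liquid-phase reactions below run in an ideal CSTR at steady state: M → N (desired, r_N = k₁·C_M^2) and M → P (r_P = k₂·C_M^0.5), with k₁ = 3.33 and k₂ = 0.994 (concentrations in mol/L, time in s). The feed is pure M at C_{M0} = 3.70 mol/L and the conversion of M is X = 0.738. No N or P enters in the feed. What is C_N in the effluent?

2.08 mol/L

Exit C_M = C_{M0}(1−X) = 3.70×0.262 = 0.9694 mol/L.
A CSTR operates uniformly at the exit composition, giving r_N = 3.129 and r_P = 0.9787 (each k·C_M^n at C_M = 0.9694).
Fraction of consumed M going to N: r_N/(r_N+r_P) = 0.7618.
C_N = 0.7618·C_{M0}·X = 0.7618×3.70×0.738 = 2.08 mol/L.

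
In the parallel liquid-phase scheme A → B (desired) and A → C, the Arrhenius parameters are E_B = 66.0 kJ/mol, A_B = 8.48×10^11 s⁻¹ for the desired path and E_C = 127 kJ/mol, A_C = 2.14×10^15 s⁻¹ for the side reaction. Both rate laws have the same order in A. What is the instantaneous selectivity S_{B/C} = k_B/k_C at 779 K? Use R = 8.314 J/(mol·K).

Since both paths have the same order in A, the concentration cancels and S_{B/C} = k_B/k_C = (A_B/A_C)·exp[(E_C−E_B)/(RT)].
(E_C−E_B)/(RT) = (127−66.0)×10³/(8.314×779) = 61000/6477 = 9.419.
k_B/k_C = (8.48×10^11/2.14×10^15)·exp(9.419) = 3.963×10^-4 × 12314 = 4.88.

4.88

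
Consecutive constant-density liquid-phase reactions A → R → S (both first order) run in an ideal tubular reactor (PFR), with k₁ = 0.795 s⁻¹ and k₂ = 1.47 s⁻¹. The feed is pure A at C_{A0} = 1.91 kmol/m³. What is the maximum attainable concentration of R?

Evaluating C_R at τ_opt = ln(k₂/k₁)/(k₂−k₁) gives C_{R,max}/C_{A0} = (k₁/k₂)^[k₂/(k₂−k₁)].
= (0.795/1.47)^(1.47/(1.47−0.795)) = (0.5408)^(2.178) = 0.2622.
C_{R,max} = 0.2622×1.91 = 0.501 kmol/m³.

0.501 kmol/m³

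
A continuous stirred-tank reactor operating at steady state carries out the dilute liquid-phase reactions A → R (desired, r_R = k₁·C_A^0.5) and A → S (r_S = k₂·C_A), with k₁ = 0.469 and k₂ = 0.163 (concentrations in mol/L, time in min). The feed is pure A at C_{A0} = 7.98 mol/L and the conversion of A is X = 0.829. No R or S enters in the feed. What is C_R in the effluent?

Exit C_A = C_{A0}(1−X) = 7.98×0.171 = 1.365 mol/L.
Rates in a CSTR are evaluated at the outlet concentration: r_R = 0.469×1.365^0.5 = 0.5479, r_S = 0.163×1.365 = 0.2224.
Fraction of consumed A going to R: r_R/(r_R+r_S) = 0.7112.
C_R = 0.7112·C_{A0}·X = 0.7112×7.98×0.829 = 4.71 mol/L.

4.71 mol/L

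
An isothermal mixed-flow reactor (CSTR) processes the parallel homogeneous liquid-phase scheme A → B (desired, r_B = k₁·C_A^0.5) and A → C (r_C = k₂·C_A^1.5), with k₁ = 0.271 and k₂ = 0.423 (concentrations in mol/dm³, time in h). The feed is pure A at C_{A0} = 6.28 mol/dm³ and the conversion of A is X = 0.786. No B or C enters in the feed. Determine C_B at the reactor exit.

Exit C_A = C_{A0}(1−X) = 6.28×0.214 = 1.344 mol/dm³.
A CSTR operates uniformly at the exit composition, giving r_B = 0.3142 and r_C = 0.6590 (each k·C_A^n at C_A = 1.344).
Fraction of consumed A going to B: r_B/(r_B+r_C) = 0.3228.
C_B = 0.3228·C_{A0}·X = 0.3228×6.28×0.786 = 1.59 mol/dm³.

1.59 mol/dm³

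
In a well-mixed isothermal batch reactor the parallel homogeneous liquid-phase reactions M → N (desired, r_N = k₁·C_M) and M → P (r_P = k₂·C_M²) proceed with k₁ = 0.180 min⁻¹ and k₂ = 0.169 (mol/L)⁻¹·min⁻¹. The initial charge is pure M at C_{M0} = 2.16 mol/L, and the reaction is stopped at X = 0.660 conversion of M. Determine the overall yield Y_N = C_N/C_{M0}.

C_M = C_{M0}(1−X) = 0.7344 mol/L.
Along a PFR/batch, dC_N/dC_M = −r_N/(r_N+r_P) = −k₁/(k₁+k₂·C_M).
Integrating from C_{M0} to C_M: C_N = (0.180/0.169)·ln[(0.180+0.169·2.16)/(0.180+0.169·0.734)] = 1.065·ln(0.5450/0.3041) = 0.6214 mol/L.
Y_N = C_N/C_{M0} = 0.6214/2.16 = 0.288.

0.288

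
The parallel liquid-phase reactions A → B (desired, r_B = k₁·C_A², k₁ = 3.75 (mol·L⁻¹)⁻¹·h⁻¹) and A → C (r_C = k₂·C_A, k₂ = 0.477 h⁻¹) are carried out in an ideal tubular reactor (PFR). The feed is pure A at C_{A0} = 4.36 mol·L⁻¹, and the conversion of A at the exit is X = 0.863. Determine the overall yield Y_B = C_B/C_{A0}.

C_A = C_{A0}(1−X) = 0.5973 mol·L⁻¹.
Along a PFR/batch, dC_C/dC_A = −r_C/(r_B+r_C) = −k₂/(k₂+k₁·C_A).
Integrating from C_{A0} to C_A: C_C = (0.477/3.75)·ln[(0.477+3.75·4.36)/(0.477+3.75·0.597)] = 0.1272·ln(16.83/2.717) = 0.2319 mol·L⁻¹.
Then C_B = (C_{A0}−C_A) − C_C = 3.763 − 0.2319 = 3.531 mol·L⁻¹.
Y_B = C_B/C_{A0} = 3.531/4.36 = 0.810.

0.810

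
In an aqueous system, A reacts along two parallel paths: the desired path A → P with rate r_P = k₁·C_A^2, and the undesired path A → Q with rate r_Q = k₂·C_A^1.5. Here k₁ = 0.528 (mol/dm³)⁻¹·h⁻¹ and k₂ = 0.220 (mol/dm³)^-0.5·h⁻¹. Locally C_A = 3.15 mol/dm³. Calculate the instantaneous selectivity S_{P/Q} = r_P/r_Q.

S_{P/Q} = r_P/r_Q = (k₁·C_A^2)/(k₂·C_A^1.5) = (k₁/k₂)·C_A^0.5.
= (0.528×3.150^2) / (0.220×3.150^1.5) = 5.239/1.230 = 4.26.
Since the desired path is higher order in A, keeping C_A high (PFR or concentrated feed) favours P.

4.26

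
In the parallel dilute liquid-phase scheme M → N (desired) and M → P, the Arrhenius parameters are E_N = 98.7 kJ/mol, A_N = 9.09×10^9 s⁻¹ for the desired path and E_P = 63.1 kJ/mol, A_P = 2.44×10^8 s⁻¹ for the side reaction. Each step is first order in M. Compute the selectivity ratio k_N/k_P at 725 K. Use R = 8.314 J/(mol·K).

0.101

Since both paths have the same order in M, the concentration cancels and S_{N/P} = k_N/k_P = (A_N/A_P)·exp[(E_P−E_N)/(RT)].
(E_P−E_N)/(RT) = (63.1−98.7)×10³/(8.314×725) = -35600/6028 = -5.906.
k_N/k_P = (9.09×10^9/2.44×10^8)·exp(-5.906) = 37.25 × 0.002723 = 0.101.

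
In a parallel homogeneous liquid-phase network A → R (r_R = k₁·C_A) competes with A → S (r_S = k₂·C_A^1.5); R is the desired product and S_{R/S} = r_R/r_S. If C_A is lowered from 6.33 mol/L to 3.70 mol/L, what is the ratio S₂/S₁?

1.31

S_{R/S} = (k₁/k₂)·C_A^-0.5, so S₂/S₁ = (C_{A,2}/C_{A,1})^-0.5.
= (3.70/6.33)^(-0.5) = (0.5845)^(-0.5) = 1.31.
Selectivity toward R rises as C_A falls — low-concentration operation is favoured.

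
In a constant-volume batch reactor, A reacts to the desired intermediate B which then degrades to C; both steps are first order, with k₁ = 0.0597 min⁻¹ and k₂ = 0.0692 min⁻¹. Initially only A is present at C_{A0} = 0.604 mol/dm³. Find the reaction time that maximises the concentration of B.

The intermediate peaks when r₁ = r₂, i.e. k₁e^(−k₁t) = k₂e^(−k₂t), giving t_opt = ln(k₂/k₁)/(k₂−k₁).
= ln(0.0692/0.0597)/(0.0692−0.0597) = ln(1.159)/0.009500 = 0.1477/0.009500 = 15.5 min.

15.5 min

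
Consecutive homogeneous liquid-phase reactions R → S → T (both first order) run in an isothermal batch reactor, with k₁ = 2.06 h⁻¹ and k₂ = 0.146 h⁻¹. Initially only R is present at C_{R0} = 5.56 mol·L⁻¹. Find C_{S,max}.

4.54 mol·L⁻¹

At the optimum, C_{S,max}/C_{R0} = (k₁/k₂)^[k₂/(k₂−k₁)].
= (2.06/0.146)^(0.146/(0.146−2.06)) = (14.11)^(-0.07628) = 0.8172.
C_{S,max} = 0.8172×5.56 = 4.54 mol·L⁻¹.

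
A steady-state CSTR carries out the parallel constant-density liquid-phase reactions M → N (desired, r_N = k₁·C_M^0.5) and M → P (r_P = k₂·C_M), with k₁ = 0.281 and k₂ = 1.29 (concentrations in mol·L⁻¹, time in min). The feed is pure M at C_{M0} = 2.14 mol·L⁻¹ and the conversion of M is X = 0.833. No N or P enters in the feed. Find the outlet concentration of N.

0.476 mol·L⁻¹

Exit C_M = C_{M0}(1−X) = 2.14×0.167 = 0.3574 mol·L⁻¹.
A CSTR operates uniformly at the exit composition, giving r_N = 0.1680 and r_P = 0.4610 (each k·C_M^n at C_M = 0.3574).
Fraction of consumed M going to N: r_N/(r_N+r_P) = 0.2671.
C_N = 0.2671·C_{M0}·X = 0.2671×2.14×0.833 = 0.476 mol·L⁻¹.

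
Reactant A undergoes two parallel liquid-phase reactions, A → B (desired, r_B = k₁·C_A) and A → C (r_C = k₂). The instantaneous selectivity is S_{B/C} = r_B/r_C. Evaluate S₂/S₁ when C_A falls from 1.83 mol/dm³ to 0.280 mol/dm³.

0.153

S_{B/C} = (k₁/k₂)·C_A, so S₂/S₁ = (C_{A,2}/C_{A,1}).
= 0.280/1.83 = 0.153.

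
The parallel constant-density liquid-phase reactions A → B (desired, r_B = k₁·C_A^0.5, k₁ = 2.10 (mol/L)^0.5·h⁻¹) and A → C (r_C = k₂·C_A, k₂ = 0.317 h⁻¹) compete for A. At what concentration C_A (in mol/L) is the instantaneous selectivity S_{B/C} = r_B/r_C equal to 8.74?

S_{B/C} = (k₁/k₂)·C_A^-0.5 ⇒ C_A = (S·k₂/k₁)^(-2).
= (8.74×0.317/2.10)^(-2) = (1.319)^(-2) = 0.575 mol/L.

0.575 mol/L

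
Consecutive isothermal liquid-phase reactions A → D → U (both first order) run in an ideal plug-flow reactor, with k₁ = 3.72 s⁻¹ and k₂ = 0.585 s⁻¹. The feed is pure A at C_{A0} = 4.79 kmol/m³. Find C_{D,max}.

For a first-order series the maximum intermediate yield is C_{D,max}/C_{A0} = (k₁/k₂)^[k₂/(k₂−k₁)].
= (3.72/0.585)^(0.585/(0.585−3.72)) = (6.359)^(-0.1866) = 0.7081.
C_{D,max} = 0.7081×4.79 = 3.39 kmol/m³.

3.39 kmol/m³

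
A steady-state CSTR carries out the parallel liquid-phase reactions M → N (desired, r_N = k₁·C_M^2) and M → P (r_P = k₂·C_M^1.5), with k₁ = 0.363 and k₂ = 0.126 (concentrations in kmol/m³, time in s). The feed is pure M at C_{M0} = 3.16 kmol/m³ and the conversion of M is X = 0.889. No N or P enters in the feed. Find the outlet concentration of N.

1.77 kmol/m³

Exit C_M = C_{M0}(1−X) = 3.16×0.111 = 0.3508 kmol/m³.
A CSTR operates uniformly at the exit composition, giving r_N = 0.04466 and r_P = 0.02617 (each k·C_M^n at C_M = 0.3508).
Fraction of consumed M going to N: r_N/(r_N+r_P) = 0.6305.
C_N = 0.6305·C_{M0}·X = 0.6305×3.16×0.889 = 1.77 kmol/m³.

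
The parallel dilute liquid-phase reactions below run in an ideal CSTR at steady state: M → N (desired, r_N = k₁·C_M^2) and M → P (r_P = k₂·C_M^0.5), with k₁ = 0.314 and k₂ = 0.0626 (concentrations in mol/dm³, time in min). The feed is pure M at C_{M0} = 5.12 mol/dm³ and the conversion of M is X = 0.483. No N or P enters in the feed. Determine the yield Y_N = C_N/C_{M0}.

Exit C_M = C_{M0}(1−X) = 5.12×0.517 = 2.647 mol/dm³.
A CSTR operates uniformly at the exit composition, giving r_N = 2.200 and r_P = 0.1018 (each k·C_M^n at C_M = 2.647).
Fraction of consumed M going to N: r_N/(r_N+r_P) = 0.9558.
C_N = 0.9558·C_{M0}·X = 0.9558×5.12×0.483 = 2.36 mol/dm³; Y_N = C_N/C_{M0} = 0.462.

0.462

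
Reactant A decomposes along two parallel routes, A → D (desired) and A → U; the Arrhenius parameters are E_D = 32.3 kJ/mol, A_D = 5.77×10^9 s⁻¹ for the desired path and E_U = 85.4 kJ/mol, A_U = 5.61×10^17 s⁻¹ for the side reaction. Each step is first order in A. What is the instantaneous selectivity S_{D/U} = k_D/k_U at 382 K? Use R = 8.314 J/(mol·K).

0.188

k_D/k_U = (A_D/A_U)·exp[−(E_D−E_U)/(RT)] = (A_D/A_U)·exp[(E_U−E_D)/(RT)].
(E_U−E_D)/(RT) = (85.4−32.3)×10³/(8.314×382) = 53100/3176 = 16.72.
k_D/k_U = (5.77×10^9/5.61×10^17)·exp(16.72) = 1.029×10^-8 × 1.825×10^7 = 0.188.
Since E_D < E_U, lowering the temperature improves selectivity toward D.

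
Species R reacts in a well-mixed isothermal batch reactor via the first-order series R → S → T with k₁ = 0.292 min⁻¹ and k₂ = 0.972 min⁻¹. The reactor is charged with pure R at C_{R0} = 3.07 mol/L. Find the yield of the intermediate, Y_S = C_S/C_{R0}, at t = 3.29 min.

The intermediate concentration in a first-order A→B→C sequence is C_S = k₁C_{R0}(e^(−k₁t) − e^(−k₂t))/(k₂−k₁).
e^(−k₁t) = e^(−0.292×3.29) = e^(−0.9607) = 0.3826; e^(−k₂t) = e^(−3.198) = 0.04085.
C_S = 0.292×3.07/(0.972−0.292) × (0.3826−0.04085) = 1.318×0.3418 = 0.4506 mol/L.
Y_S = C_S/C_{R0} = 0.4506/3.07 = 0.147.

0.147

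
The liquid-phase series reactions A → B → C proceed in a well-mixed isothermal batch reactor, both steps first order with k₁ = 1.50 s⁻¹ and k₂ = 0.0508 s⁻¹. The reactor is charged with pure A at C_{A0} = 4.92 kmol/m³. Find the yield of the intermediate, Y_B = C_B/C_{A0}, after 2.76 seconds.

The intermediate concentration in a first-order A→B→C sequence is C_B = k₁C_{A0}(e^(−k₁t) − e^(−k₂t))/(k₂−k₁).
e^(−k₁t) = e^(−1.50×2.76) = e^(−4.140) = 0.01592; e^(−k₂t) = e^(−0.1402) = 0.8692.
C_B = 1.50×4.92/(0.0508−1.50) × (0.01592−0.8692) = (-5.092)×(-0.8533) = 4.345 kmol/m³.
Y_B = C_B/C_{A0} = 4.345/4.92 = 0.883.

0.883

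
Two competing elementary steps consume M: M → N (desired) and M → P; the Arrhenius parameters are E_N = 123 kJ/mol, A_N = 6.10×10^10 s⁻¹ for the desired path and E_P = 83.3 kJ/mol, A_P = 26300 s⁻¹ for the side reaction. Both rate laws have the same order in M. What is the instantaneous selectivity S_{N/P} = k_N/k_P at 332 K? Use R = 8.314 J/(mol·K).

With equal orders, S_{N/P} = k_N/k_P = (A_N/A_P)·exp[(E_P−E_N)/(RT)].
(E_P−E_N)/(RT) = (83.3−123)×10³/(8.314×332) = -39700/2760 = -14.38.
k_N/k_P = (6.10×10^10/26300)·exp(-14.38) = 2.319×10^6 × 5.671×10^-7 = 1.32.
Since E_N > E_P, raising the temperature improves selectivity toward N.

1.32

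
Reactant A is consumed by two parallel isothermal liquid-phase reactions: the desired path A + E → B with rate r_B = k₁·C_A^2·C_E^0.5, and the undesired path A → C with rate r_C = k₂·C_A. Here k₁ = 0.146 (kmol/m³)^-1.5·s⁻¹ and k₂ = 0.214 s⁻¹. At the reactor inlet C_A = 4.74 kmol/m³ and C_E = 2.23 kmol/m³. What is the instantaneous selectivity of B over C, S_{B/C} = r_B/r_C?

S_{B/C} = r_B/r_C = (k₁·C_A^2·C_E^0.5)/(k₂·C_A) = (k₁/k₂)·C_A·C_E^0.5.
= (0.146×4.740^2×2.230^0.5) / (0.214×4.740) = 4.898/1.014 = 4.83.
Since the desired path is higher order in A, keeping C_A high (PFR or concentrated feed) favours B.

4.83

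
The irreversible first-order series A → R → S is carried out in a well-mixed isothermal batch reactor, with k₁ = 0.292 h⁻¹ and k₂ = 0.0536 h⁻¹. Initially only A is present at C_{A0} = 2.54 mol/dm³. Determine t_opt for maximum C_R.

7.11 h

Setting dC_R/dt = 0 gives t_opt = ln(k₂/k₁)/(k₂−k₁).
= ln(0.0536/0.292)/(0.0536−0.292) = ln(0.1836)/-0.2384 = -1.695/-0.2384 = 7.11 h.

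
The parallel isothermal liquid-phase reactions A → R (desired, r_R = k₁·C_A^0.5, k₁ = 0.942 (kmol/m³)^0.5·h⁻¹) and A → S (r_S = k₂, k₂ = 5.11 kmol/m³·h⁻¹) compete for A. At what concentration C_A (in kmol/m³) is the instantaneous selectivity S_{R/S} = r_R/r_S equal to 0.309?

2.81 kmol/m³

S_{R/S} = (k₁/k₂)·C_A^0.5 ⇒ C_A = (S·k₂/k₁)^(2).
= (0.309×5.11/0.942)^(2) = (1.676)^(2) = 2.81 kmol/m³.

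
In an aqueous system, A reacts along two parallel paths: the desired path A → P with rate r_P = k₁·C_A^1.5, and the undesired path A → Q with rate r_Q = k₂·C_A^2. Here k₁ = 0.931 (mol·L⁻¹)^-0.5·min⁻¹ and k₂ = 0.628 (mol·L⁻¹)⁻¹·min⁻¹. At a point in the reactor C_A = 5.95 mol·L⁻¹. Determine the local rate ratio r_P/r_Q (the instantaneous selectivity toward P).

0.608

S_{P/Q} = r_P/r_Q = (k₁·C_A^1.5)/(k₂·C_A^2) = (k₁/k₂)·C_A^-0.5.
= (0.931×5.950^1.5) / (0.628×5.950^2) = 13.51/22.23 = 0.608.
The undesired path is higher order in A, so low C_A (CSTR or dilute feed) favours P.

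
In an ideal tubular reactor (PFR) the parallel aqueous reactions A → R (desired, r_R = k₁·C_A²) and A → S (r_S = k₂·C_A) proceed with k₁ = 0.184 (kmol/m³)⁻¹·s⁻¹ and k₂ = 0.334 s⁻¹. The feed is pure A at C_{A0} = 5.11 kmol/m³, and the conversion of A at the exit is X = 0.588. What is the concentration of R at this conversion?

1.97 kmol/m³

C_A = C_{A0}(1−X) = 2.105 kmol/m³.
Along a PFR/batch, dC_S/dC_A = −r_S/(r_R+r_S) = −k₂/(k₂+k₁·C_A).
Integrating from C_{A0} to C_A: C_S = (0.334/0.184)·ln[(0.334+0.184·5.11)/(0.334+0.184·2.11)] = 1.815·ln(1.274/0.7214) = 1.033 kmol/m³.
Then C_R = (C_{A0}−C_A) − C_S = 3.005 − 1.033 = 1.972 kmol/m³.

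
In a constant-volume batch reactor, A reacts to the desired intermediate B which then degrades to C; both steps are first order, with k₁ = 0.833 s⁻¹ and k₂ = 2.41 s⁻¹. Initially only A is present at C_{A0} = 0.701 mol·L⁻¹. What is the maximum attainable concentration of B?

For a first-order series the maximum intermediate yield is C_{B,max}/C_{A0} = (k₁/k₂)^[k₂/(k₂−k₁)].
= (0.833/2.41)^(2.41/(2.41−0.833)) = (0.3456)^(1.528) = 0.1972.
C_{B,max} = 0.1972×0.701 = 0.138 mol·L⁻¹.

0.138 mol·L⁻¹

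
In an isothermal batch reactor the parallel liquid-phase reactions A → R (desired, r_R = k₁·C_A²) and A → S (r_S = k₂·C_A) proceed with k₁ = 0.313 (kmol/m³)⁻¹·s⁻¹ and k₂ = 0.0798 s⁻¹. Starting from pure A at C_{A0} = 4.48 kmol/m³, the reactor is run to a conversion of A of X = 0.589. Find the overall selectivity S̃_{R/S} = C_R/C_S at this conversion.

C_A = C_{A0}(1−X) = 1.841 kmol/m³.
Along a PFR/batch, dC_S/dC_A = −r_S/(r_R+r_S) = −k₂/(k₂+k₁·C_A).
Integrating from C_{A0} to C_A: C_S = (0.0798/0.313)·ln[(0.0798+0.313·4.48)/(0.0798+0.313·1.84)] = 0.2550·ln(1.482/0.6561) = 0.2077 kmol/m³.
Then C_R = (C_{A0}−C_A) − C_S = 2.639 − 0.2077 = 2.431 kmol/m³.
S̃_{R/S} = C_R/C_S = 2.431/0.2077 = 11.7.

11.7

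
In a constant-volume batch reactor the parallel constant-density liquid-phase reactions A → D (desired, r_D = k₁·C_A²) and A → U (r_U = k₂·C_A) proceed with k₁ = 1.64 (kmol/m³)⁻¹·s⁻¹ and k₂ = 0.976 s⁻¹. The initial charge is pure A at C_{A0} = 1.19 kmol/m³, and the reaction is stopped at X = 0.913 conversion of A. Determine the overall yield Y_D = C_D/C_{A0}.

0.444

C_A = C_{A0}(1−X) = 0.1035 kmol/m³.
Along a PFR/batch, dC_U/dC_A = −r_U/(r_D+r_U) = −k₂/(k₂+k₁·C_A).
Integrating from C_{A0} to C_A: C_U = (0.976/1.64)·ln[(0.976+1.64·1.19)/(0.976+1.64·0.104)] = 0.5951·ln(2.928/1.146) = 0.5583 kmol/m³.
Then C_D = (C_{A0}−C_A) − C_U = 1.086 − 0.5583 = 0.5282 kmol/m³.
Y_D = C_D/C_{A0} = 0.5282/1.19 = 0.444.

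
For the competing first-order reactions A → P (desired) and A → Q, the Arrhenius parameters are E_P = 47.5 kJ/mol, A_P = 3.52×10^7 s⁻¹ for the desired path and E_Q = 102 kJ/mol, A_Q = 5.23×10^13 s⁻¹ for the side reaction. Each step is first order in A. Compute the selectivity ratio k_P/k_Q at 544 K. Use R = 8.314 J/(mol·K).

k_P/k_Q = (A_P/A_Q)·exp[−(E_P−E_Q)/(RT)] = (A_P/A_Q)·exp[(E_Q−E_P)/(RT)].
(E_Q−E_P)/(RT) = (102−47.5)×10³/(8.314×544) = 54500/4523 = 12.05.
k_P/k_Q = (3.52×10^7/5.23×10^13)·exp(12.05) = 6.730×10^-7 × 1.711×10^5 = 0.115.

0.115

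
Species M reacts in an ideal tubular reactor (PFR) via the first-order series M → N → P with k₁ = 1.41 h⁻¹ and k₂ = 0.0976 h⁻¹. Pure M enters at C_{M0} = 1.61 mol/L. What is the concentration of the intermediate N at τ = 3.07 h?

Solving the coupled first-order balances gives C_N(τ) = [k₁/(k₂−k₁)]·C_{M0}·(e^(−k₁τ) − e^(−k₂τ)).
e^(−k₁τ) = e^(−1.41×3.07) = e^(−4.329) = 0.01318; e^(−k₂τ) = e^(−0.2996) = 0.7411.
C_N = 1.41×1.61/(0.0976−1.41) × (0.01318−0.7411) = (-1.730)×(-0.7279) = 1.259 mol/L.

1.26 mol/L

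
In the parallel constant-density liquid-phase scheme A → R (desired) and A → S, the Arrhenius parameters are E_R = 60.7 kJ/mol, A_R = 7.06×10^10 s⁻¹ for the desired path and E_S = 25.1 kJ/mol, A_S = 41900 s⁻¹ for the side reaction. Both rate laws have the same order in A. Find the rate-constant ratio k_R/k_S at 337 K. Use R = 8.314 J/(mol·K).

With equal orders, S_{R/S} = k_R/k_S = (A_R/A_S)·exp[(E_S−E_R)/(RT)].
(E_S−E_R)/(RT) = (25.1−60.7)×10³/(8.314×337) = -35600/2802 = -12.71.
k_R/k_S = (7.06×10^10/41900)·exp(-12.71) = 1.685×10^6 × 3.033×10^-6 = 5.11.

5.11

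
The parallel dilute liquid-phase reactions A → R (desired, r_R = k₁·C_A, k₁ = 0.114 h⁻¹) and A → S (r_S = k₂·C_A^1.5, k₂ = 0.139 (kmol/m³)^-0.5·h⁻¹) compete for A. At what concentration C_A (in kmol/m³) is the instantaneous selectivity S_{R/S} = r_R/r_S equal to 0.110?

S_{R/S} = (k₁/k₂)·C_A^-0.5 ⇒ C_A = (S·k₂/k₁)^(-2).
= (0.110×0.139/0.114)^(-2) = (0.1341)^(-2) = 55.6 kmol/m³.

55.6 kmol/m³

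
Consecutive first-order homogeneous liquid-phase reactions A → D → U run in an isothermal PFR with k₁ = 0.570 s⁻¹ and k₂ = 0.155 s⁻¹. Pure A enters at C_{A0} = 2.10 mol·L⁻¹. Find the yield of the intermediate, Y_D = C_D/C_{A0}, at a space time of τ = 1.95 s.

0.563

For first-order series with pure A initially, C_D(τ) = k₁C_{A0}/(k₂−k₁)·(e^(−k₁τ) − e^(−k₂τ)).
e^(−k₁τ) = e^(−0.570×1.95) = e^(−1.111) = 0.3291; e^(−k₂τ) = e^(−0.3023) = 0.7392.
C_D = 0.570×2.10/(0.155−0.570) × (0.3291−0.7392) = (-2.884)×(-0.4101) = 1.183 mol·L⁻¹.
Y_D = C_D/C_{A0} = 1.183/2.10 = 0.563.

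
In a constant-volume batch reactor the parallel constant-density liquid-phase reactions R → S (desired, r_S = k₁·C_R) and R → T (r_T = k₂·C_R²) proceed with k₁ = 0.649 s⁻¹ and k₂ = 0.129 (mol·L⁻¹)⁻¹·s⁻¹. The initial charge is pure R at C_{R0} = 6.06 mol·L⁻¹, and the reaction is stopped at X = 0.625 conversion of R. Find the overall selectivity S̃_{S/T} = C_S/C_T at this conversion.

C_R = C_{R0}(1−X) = 2.272 mol·L⁻¹.
Along a PFR/batch, dC_S/dC_R = −r_S/(r_S+r_T) = −k₁/(k₁+k₂·C_R).
Integrating from C_{R0} to C_R: C_S = (0.649/0.129)·ln[(0.649+0.129·6.06)/(0.649+0.129·2.27)] = 5.031·ln(1.431/0.9422) = 2.102 mol·L⁻¹.
C_T = (C_{R0}−C_R)−C_S = 1.686 mol·L⁻¹; S̃_{S/T} = 2.102/1.686 = 1.25.

1.25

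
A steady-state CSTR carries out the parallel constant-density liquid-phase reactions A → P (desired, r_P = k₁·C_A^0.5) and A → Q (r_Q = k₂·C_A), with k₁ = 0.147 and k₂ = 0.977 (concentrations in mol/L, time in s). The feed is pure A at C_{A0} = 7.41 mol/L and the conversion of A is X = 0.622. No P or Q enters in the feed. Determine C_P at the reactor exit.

Exit C_A = C_{A0}(1−X) = 7.41×0.378 = 2.801 mol/L.
In a CSTR the entire volume is at exit conditions, so r_P = 0.147×2.801^0.5 = 0.2460 and r_Q = 0.977×2.801 = 2.737.
Fraction of consumed A going to P: r_P/(r_P+r_Q) = 0.08249.
C_P = 0.08249·C_{A0}·X = 0.08249×7.41×0.622 = 0.380 mol/L.

0.380 mol/L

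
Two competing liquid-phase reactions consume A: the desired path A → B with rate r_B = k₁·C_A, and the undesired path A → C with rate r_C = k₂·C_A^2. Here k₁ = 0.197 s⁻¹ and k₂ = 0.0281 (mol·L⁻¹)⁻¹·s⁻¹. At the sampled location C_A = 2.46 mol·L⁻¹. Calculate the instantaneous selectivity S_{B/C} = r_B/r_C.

2.85

S_{B/C} = r_B/r_C = (k₁·C_A)/(k₂·C_A^2) = (k₁/k₂)·C_A⁻¹.
= (0.197×2.460) / (0.0281×2.460^2) = 0.4846/0.1700 = 2.85.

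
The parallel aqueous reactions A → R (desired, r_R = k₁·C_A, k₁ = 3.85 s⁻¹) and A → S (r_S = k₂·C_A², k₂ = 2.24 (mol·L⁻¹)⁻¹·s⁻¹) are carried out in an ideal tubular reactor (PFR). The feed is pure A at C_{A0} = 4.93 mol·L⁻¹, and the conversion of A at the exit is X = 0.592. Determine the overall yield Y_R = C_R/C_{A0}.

C_A = C_{A0}(1−X) = 2.011 mol·L⁻¹.
Along a PFR/batch, dC_R/dC_A = −r_R/(r_R+r_S) = −k₁/(k₁+k₂·C_A).
Integrating from C_{A0} to C_A: C_R = (3.85/2.24)·ln[(3.85+2.24·4.93)/(3.85+2.24·2.01)] = 1.719·ln(14.89/8.356) = 0.9934 mol·L⁻¹.
Y_R = C_R/C_{A0} = 0.9934/4.93 = 0.201.

0.201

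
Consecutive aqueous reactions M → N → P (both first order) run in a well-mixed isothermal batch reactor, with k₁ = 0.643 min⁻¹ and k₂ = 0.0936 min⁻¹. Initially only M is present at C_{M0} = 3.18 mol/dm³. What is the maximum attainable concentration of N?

Evaluating C_N at t_opt = ln(k₂/k₁)/(k₂−k₁) gives C_{N,max}/C_{M0} = (k₁/k₂)^[k₂/(k₂−k₁)].
= (0.643/0.0936)^(0.0936/(0.0936−0.643)) = (6.870)^(-0.1704) = 0.7201.
C_{N,max} = 0.7201×3.18 = 2.29 mol/dm³.

2.29 mol/dm³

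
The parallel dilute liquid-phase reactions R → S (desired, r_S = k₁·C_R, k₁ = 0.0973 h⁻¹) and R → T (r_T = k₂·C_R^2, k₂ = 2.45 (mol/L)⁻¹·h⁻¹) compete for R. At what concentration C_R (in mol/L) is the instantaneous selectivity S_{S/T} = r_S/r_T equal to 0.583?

0.0681 mol/L

S_{S/T} = (k₁/k₂)·C_R⁻¹ ⇒ C_R = (S·k₂/k₁)^(-1).
= (0.583×2.45/0.0973)^(-1) = (14.68)^(-1) = 0.0681 mol/L.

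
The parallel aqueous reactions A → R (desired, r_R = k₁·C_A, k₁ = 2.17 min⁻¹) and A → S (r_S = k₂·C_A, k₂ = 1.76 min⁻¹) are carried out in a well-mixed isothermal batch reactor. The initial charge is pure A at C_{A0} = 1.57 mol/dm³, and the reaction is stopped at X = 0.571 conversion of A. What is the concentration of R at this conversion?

0.495 mol/dm³

C_A = C_{A0}(1−X) = 0.6735 mol/dm³.
Both paths are first order in A, so the instantaneous fraction to R is constant: dC_R/d(−C_A) = k₁/(k₁+k₂) = 0.5522.
C_R = 0.5522·(C_{A0}−C_A) = 0.5522×0.8965 = 0.495 mol/dm³.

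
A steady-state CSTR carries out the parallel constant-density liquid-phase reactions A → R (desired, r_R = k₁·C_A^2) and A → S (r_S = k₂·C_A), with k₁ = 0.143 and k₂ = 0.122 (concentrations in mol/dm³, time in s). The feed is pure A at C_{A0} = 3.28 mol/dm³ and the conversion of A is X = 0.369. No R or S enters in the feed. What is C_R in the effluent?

Exit C_A = C_{A0}(1−X) = 3.28×0.631 = 2.070 mol/dm³.
Rates in a CSTR are evaluated at the outlet concentration: r_R = 0.143×2.070^2 = 0.6126, r_S = 0.122×2.070 = 0.2525.
Fraction of consumed A going to R: r_R/(r_R+r_S) = 0.7081.
C_R = 0.7081·C_{A0}·X = 0.7081×3.28×0.369 = 0.857 mol/dm³.

0.857 mol/dm³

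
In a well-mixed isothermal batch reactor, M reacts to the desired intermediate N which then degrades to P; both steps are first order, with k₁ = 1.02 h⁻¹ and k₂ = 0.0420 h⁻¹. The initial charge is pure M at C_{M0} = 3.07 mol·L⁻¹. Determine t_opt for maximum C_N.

For first-order series the maximum of C_N occurs at t_opt = ln(k₂/k₁)/(k₂−k₁).
= ln(0.0420/1.02)/(0.0420−1.02) = ln(0.04118)/-0.9780 = -3.190/-0.9780 = 3.26 h.

3.26 h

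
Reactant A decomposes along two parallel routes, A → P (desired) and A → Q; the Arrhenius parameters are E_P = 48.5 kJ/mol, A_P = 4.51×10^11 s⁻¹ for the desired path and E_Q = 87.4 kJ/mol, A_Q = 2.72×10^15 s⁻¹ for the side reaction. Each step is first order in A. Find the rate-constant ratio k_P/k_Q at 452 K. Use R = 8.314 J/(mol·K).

Since both paths have the same order in A, the concentration cancels and S_{P/Q} = k_P/k_Q = (A_P/A_Q)·exp[(E_Q−E_P)/(RT)].
(E_Q−E_P)/(RT) = (87.4−48.5)×10³/(8.314×452) = 38900/3758 = 10.35.
k_P/k_Q = (4.51×10^11/2.72×10^15)·exp(10.35) = 1.658×10^-4 × 31302 = 5.19.

5.19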